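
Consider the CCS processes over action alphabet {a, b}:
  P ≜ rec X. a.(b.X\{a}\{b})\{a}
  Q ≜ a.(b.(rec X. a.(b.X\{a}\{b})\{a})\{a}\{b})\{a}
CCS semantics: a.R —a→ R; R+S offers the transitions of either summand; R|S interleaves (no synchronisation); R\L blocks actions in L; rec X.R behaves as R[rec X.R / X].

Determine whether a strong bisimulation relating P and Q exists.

LTS(P): 3 reachable states
  p0 = rec X. a.(b.X\{a}\{b})\{a} has moves -a-> p1
  p1 = (b.(rec X. a.(b.X\{a}\{b})\{a})\{a}\{b})\{a} has moves -b-> p2
  p2 = (rec X. a.(b.X\{a}\{b})\{a})\{a}\{b}\{a} has moves ·
LTS(Q): 3 reachable states
  q0 = a.(b.(rec X. a.(b.X\{a}\{b})\{a})\{a}\{b})\{a} has moves -a-> q1
  q1 = (b.(rec X. a.(b.X\{a}\{b})\{a})\{a}\{b})\{a} has moves -b-> q2
  q2 = (rec X. a.(b.X\{a}\{b})\{a})\{a}\{b}\{a} has moves ·
Bisimilarity quotient blocks:
  B0 = {p0, q0}
  B1 = {p1, q1}
  B2 = {p2, q2}
p0 ∈ B0, q0 ∈ B0 → same block

bisimilar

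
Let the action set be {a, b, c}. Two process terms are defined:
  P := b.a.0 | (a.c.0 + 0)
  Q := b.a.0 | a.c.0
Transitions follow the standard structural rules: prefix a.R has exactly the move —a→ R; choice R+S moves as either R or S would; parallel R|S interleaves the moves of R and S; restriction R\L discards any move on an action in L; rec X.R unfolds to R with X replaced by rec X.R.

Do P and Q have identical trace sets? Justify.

traces(P) = traces(Q)

LTS(P): 9 reachable states
  m0 = b.a.0 | (a.c.0 + 0) has moves ··a··> m1, ··b··> m2
  m1 = b.a.0 | c.0 has moves ··b··> m3, ··c··> m4
  m2 = a.0 | (a.c.0 + 0) has moves ··a··> m3, ··a··> m5
  m3 = a.0 | c.0 has moves ··a··> m6, ··c··> m7
  m4 = b.a.0 | 0 has moves ··b··> m7
  m5 = 0 | (a.c.0 + 0) has moves ··a··> m6
  m6 = 0 | c.0 has moves ··c··> m8
  m7 = a.0 | 0 has moves ··a··> m8
  m8 = 0 | 0 has moves (no moves)
LTS(Q): 9 reachable states
  n0 = b.a.0 | a.c.0 has moves ··a··> n1, ··b··> n2
  n1 = b.a.0 | c.0 has moves ··b··> n3, ··c··> n4
  n2 = a.0 | a.c.0 has moves ··a··> n3, ··a··> n5
  n3 = a.0 | c.0 has moves ··a··> n6, ··c··> n7
  n4 = b.a.0 | 0 has moves ··b··> n7
  n5 = 0 | a.c.0 has moves ··a··> n6
  n6 = 0 | c.0 has moves ··c··> n8
  n7 = a.0 | 0 has moves ··a··> n8
  n8 = 0 | 0 has moves (no moves)
Bisimilarity quotient blocks:
  B0 = {m0, n0}
  B1 = {m2, n2}
  B2 = {m3, n3}
  B3 = {m7, n7}
  B4 = {m8, n8}
  B5 = {m6, n6}
  B6 = {m5, n5}
  B7 = {m1, n1}
  B8 = {m4, n4}
m0 ∈ B0, n0 ∈ B0 → same block
Bisimilar ⇒ trace-equivalent.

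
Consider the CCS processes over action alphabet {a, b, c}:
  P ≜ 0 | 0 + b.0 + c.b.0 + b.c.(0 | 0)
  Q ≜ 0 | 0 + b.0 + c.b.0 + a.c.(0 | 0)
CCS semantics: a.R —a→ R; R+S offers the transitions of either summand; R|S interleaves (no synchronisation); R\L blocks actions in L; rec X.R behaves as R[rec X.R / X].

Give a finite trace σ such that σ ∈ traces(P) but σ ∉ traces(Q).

bc

LTS(P): 5 reachable states
  p0 = 0 | 0 + b.0 + c.b.0 + b.c.(0 | 0) → -b-> p1, -b-> p2, -c-> p3
  p1 = 0 → ∅
  p2 = c.(0 | 0) → -c-> p4
  p3 = b.0 → -b-> p1
  p4 = 0 | 0 → ∅
LTS(Q): 5 reachable states
  q0 = 0 | 0 + b.0 + c.b.0 + a.c.(0 | 0) → -a-> q1, -b-> q2, -c-> q3
  q1 = c.(0 | 0) → -c-> q4
  q2 = 0 → ∅
  q3 = b.0 → -b-> q2
  q4 = 0 | 0 → ∅
Trace ⟨bc⟩ through P, begin at {p0}:
  step 1 (b): {p1, p2}
  step 2 (c): {p4}
  ✓ P
Trace ⟨bc⟩ through Q, begin at {q0}:
  step 1 (b): {q2}
  step 2 (c): ∅ (Q stuck)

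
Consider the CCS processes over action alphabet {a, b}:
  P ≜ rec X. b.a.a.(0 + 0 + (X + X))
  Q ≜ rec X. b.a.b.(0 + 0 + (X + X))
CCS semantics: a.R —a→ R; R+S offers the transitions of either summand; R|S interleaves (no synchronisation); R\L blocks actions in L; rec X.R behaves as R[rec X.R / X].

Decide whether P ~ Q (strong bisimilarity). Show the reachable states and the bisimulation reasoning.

not bisimilar

P's transition system — 4 states:
  s0 = rec X. b.a.a.(0 + 0 + (X + X)) has moves ··b··> s1
  s1 = a.a.(0 + 0 + ((rec X. b.a.a.(0 + 0 + (X + X))) + (rec X. b.a.a.(0 + 0 + (X + X))))) has moves ··a··> s2
  s2 = a.(0 + 0 + ((rec X. b.a.a.(0 + 0 + (X + X))) + (rec X. b.a.a.(0 + 0 + (X + X))))) has moves ··a··> s3
  s3 = 0 + 0 + ((rec X. b.a.a.(0 + 0 + (X + X))) + (rec X. b.a.a.(0 + 0 + (X + X)))) has moves ··b··> s1
Q's transition system — 4 states:
  t0 = rec X. b.a.b.(0 + 0 + (X + X)) has moves ··b··> t1
  t1 = a.b.(0 + 0 + ((rec X. b.a.b.(0 + 0 + (X + X))) + (rec X. b.a.b.(0 + 0 + (X + X))))) has moves ··a··> t2
  t2 = b.(0 + 0 + ((rec X. b.a.b.(0 + 0 + (X + X))) + (rec X. b.a.b.(0 + 0 + (X + X))))) has moves ··b··> t3
  t3 = 0 + 0 + ((rec X. b.a.b.(0 + 0 + (X + X))) + (rec X. b.a.b.(0 + 0 + (X + X)))) has moves ··b··> t1
Bisimilarity quotient blocks:
  B0 = {s0, s3}
  B1 = {s1}
  B2 = {s2}
  B3 = {t0, t3}
  B4 = {t1}
  B5 = {t2}
s0 ∈ B0, t0 ∈ B3 → different blocks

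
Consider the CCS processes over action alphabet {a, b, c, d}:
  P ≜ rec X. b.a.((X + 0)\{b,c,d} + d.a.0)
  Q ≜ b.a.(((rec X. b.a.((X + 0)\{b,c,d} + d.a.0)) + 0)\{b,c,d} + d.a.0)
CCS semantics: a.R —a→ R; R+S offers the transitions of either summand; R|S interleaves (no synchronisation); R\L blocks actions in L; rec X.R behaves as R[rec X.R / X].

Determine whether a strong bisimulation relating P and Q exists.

bisimilar

LTS(P): 5 reachable states
  m0 = rec X. b.a.((X + 0)\{b,c,d} + d.a.0) | ··b··> m1
  m1 = a.(((rec X. b.a.((X + 0)\{b,c,d} + d.a.0)) + 0)\{b,c,d} + d.a.0) | ··a··> m2
  m2 = ((rec X. b.a.((X + 0)\{b,c,d} + d.a.0)) + 0)\{b,c,d} + d.a.0 | ··d··> m3
  m3 = a.0 | ··a··> m4
  m4 = 0 | stopped
LTS(Q): 5 reachable states
  n0 = b.a.(((rec X. b.a.((X + 0)\{b,c,d} + d.a.0)) + 0)\{b,c,d} + d.a.0) | ··b··> n1
  n1 = a.(((rec X. b.a.((X + 0)\{b,c,d} + d.a.0)) + 0)\{b,c,d} + d.a.0) | ··a··> n2
  n2 = ((rec X. b.a.((X + 0)\{b,c,d} + d.a.0)) + 0)\{b,c,d} + d.a.0 | ··d··> n3
  n3 = a.0 | ··a··> n4
  n4 = 0 | stopped
Coarsest stable partition (strong bisimilarity classes):
  B0 = {m0, n0}
  B1 = {m1, n1}
  B2 = {m2, n2}
  B3 = {m3, n3}
  B4 = {m4, n4}
m0 ∈ B0, n0 ∈ B0 → same block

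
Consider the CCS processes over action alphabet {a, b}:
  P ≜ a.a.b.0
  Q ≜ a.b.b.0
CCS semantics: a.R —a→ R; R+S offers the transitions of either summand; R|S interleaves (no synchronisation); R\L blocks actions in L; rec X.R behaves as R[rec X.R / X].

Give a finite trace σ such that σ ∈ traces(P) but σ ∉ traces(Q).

Reachable graph of P (4 states):
  u0 = a.a.b.0 has moves =a=> u1
  u1 = a.b.0 has moves =a=> u2
  u2 = b.0 has moves =b=> u3
  u3 = 0 has moves ∅
Reachable graph of Q (4 states):
  v0 = a.b.b.0 has moves =a=> v1
  v1 = b.b.0 has moves =b=> v2
  v2 = b.0 has moves =b=> v3
  v3 = 0 has moves ∅
Run σ = ⟨aa⟩ on P: start {u0}
  step 1 (a): {u1}
  step 2 (a): {u2}
  P completes σ.
Run σ = ⟨aa⟩ on Q: start {v0}
  step 1 (a): {v1}
  step 2 (a): no successor for Q

aa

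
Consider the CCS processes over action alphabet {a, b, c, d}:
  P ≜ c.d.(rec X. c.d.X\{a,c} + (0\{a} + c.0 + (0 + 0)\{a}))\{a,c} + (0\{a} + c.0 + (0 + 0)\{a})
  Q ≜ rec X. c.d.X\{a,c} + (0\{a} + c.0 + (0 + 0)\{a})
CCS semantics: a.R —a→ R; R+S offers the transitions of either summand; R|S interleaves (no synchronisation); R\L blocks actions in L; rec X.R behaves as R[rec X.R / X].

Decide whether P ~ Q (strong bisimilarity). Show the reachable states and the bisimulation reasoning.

LTS(P): 4 reachable states
  p0 = c.d.(rec X. c.d.X\{a,c} + (0\{a} + c.0 + (0 + 0)\{a}))\{a,c} + (0\{a} + c.0 + (0 + 0)\{a}) | —c→ p1, —c→ p2
  p1 = 0 | stopped
  p2 = d.(rec X. c.d.X\{a,c} + (0\{a} + c.0 + (0 + 0)\{a}))\{a,c} | —d→ p3
  p3 = (rec X. c.d.X\{a,c} + (0\{a} + c.0 + (0 + 0)\{a}))\{a,c} | stopped
LTS(Q): 4 reachable states
  q0 = rec X. c.d.X\{a,c} + (0\{a} + c.0 + (0 + 0)\{a}) | —c→ q1, —c→ q2
  q1 = 0 | stopped
  q2 = d.(rec X. c.d.X\{a,c} + (0\{a} + c.0 + (0 + 0)\{a}))\{a,c} | —d→ q3
  q3 = (rec X. c.d.X\{a,c} + (0\{a} + c.0 + (0 + 0)\{a}))\{a,c} | stopped
Coarsest stable partition (strong bisimilarity classes):
  B0 = {p0, q0}
  B1 = {p2, q2}
  B2 = {p1, p3, q1, q3}
p0 ∈ B0, q0 ∈ B0 → same block

bisimilar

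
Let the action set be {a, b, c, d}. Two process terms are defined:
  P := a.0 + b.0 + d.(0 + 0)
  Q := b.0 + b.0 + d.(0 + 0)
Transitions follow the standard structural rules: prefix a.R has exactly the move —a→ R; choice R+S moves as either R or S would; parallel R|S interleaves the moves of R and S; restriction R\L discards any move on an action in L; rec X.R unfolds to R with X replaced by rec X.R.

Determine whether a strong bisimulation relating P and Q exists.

not bisimilar

Reachable graph of P (3 states):
  p0 = a.0 + b.0 + d.(0 + 0) → —a→ p1, —b→ p1, —d→ p2
  p1 = 0 → deadlocked
  p2 = 0 + 0 → deadlocked
Reachable graph of Q (3 states):
  q0 = b.0 + b.0 + d.(0 + 0) → —b→ q1, —d→ q2
  q1 = 0 → deadlocked
  q2 = 0 + 0 → deadlocked
Partition-refinement fixed point:
  B0 = {p0}
  B1 = {p1, p2, q1, q2}
  B2 = {q0}
p0 ∈ B0, q0 ∈ B2 → different blocks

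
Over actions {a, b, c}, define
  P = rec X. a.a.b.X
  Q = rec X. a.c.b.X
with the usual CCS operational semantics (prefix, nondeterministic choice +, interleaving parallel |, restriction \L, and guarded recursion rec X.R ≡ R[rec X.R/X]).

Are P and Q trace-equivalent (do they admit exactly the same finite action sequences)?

trace-distinct — witness ⟨aa⟩

LTS(P): 3 reachable states
  p0 = rec X. a.a.b.X ⊢ ··a··> p1
  p1 = a.b.(rec X. a.a.b.X) ⊢ ··a··> p2
  p2 = b.(rec X. a.a.b.X) ⊢ ··b··> p0
LTS(Q): 3 reachable states
  q0 = rec X. a.c.b.X ⊢ ··a··> q1
  q1 = c.b.(rec X. a.c.b.X) ⊢ ··c··> q2
  q2 = b.(rec X. a.c.b.X) ⊢ ··b··> q0
Trace ⟨aa⟩ through P, begin at {p0}:
  after a @ step 1: {p1}
  after a @ step 2: {p2}
  ✓ P
Trace ⟨aa⟩ through Q, begin at {q0}:
  after a @ step 1: {q1}
  after a @ step 2: ∅ (Q stuck)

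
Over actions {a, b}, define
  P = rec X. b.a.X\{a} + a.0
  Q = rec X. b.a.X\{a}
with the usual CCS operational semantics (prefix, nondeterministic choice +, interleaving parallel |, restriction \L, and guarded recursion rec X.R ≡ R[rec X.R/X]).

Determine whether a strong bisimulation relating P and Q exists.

LTS(P): 5 reachable states
  m0 = rec X. b.a.X\{a} + a.0 :: -a-> m1, -b-> m2
  m1 = 0 :: ·
  m2 = a.(rec X. b.a.X\{a} + a.0)\{a} :: -a-> m3
  m3 = (rec X. b.a.X\{a} + a.0)\{a} :: -b-> m4
  m4 = (a.(rec X. b.a.X\{a} + a.0)\{a})\{a} :: ·
LTS(Q): 4 reachable states
  n0 = rec X. b.a.X\{a} :: -b-> n1
  n1 = a.(rec X. b.a.X\{a})\{a} :: -a-> n2
  n2 = (rec X. b.a.X\{a})\{a} :: -b-> n3
  n3 = (a.(rec X. b.a.X\{a})\{a})\{a} :: ·
Partition-refinement fixed point:
  B0 = {m0}
  B1 = {m2, n1}
  B2 = {m3, n2}
  B3 = {m1, m4, n3}
  B4 = {n0}
m0 ∈ B0, n0 ∈ B4 → different blocks

not bisimilar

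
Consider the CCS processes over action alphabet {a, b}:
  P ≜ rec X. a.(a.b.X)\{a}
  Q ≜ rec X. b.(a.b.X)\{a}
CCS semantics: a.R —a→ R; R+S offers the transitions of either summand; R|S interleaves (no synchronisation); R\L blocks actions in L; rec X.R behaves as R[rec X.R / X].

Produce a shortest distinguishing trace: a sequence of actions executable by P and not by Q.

a

Reachable graph of P (2 states):
  p0 = rec X. a.(a.b.X)\{a} has moves ··a··> p1
  p1 = (a.b.(rec X. a.(a.b.X)\{a}))\{a} has moves deadlocked
Reachable graph of Q (2 states):
  q0 = rec X. b.(a.b.X)\{a} has moves ··b··> q1
  q1 = (a.b.(rec X. b.(a.b.X)\{a}))\{a} has moves deadlocked
Trace ⟨a⟩ through P, begin at {p0}:
  [1] a ⇒ {p1}
  ✓ P
Trace ⟨a⟩ through Q, begin at {q0}:
  [1] a ⇒ ∅ (Q stuck)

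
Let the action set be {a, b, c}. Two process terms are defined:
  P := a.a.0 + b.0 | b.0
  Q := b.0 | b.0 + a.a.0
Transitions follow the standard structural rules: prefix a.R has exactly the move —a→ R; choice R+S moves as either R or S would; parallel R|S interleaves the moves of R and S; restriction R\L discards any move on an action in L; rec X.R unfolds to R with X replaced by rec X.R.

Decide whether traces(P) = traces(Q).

P's transition system — 6 states:
  s0 = a.a.0 + b.0 | b.0 :: -a-> s1, -b-> s2, -b-> s3
  s1 = a.0 :: -a-> s4
  s2 = 0 | b.0 :: -b-> s5
  s3 = b.0 | 0 :: -b-> s5
  s4 = 0 :: ·
  s5 = 0 | 0 :: ·
Q's transition system — 6 states:
  t0 = b.0 | b.0 + a.a.0 :: -a-> t1, -b-> t2, -b-> t3
  t1 = a.0 :: -a-> t4
  t2 = 0 | b.0 :: -b-> t5
  t3 = b.0 | 0 :: -b-> t5
  t4 = 0 :: ·
  t5 = 0 | 0 :: ·
Coarsest stable partition (strong bisimilarity classes):
  B0 = {s0, t0}
  B1 = {s2, s3, t2, t3}
  B2 = {s4, s5, t4, t5}
  B3 = {s1, t1}
s0 ∈ B0, t0 ∈ B0 → same block
Bisimilar ⇒ trace-equivalent.

YES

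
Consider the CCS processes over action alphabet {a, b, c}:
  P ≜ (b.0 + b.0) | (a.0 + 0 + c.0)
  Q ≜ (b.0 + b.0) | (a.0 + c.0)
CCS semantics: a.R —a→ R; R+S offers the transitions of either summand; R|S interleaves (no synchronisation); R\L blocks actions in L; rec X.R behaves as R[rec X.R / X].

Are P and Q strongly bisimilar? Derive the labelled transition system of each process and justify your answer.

bisimilar

P's transition system — 4 states:
  s0 = (b.0 + b.0) | (a.0 + 0 + c.0) → —a→ s1, —b→ s2, —c→ s1
  s1 = (b.0 + b.0) | 0 → —b→ s3
  s2 = 0 | (a.0 + 0 + c.0) → —a→ s3, —c→ s3
  s3 = 0 | 0 → stopped
Q's transition system — 4 states:
  t0 = (b.0 + b.0) | (a.0 + c.0) → —a→ t1, —b→ t2, —c→ t1
  t1 = (b.0 + b.0) | 0 → —b→ t3
  t2 = 0 | (a.0 + c.0) → —a→ t3, —c→ t3
  t3 = 0 | 0 → stopped
Coarsest stable partition (strong bisimilarity classes):
  B0 = {s0, t0}
  B1 = {s2, t2}
  B2 = {s3, t3}
  B3 = {s1, t1}
s0 ∈ B0, t0 ∈ B0 → same block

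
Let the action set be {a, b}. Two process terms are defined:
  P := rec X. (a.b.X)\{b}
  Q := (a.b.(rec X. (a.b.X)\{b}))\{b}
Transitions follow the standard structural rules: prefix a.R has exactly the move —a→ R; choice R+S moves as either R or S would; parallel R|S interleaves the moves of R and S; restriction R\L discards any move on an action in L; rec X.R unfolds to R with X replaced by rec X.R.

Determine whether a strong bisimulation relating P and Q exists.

LTS(P): 2 reachable states
  p0 = rec X. (a.b.X)\{b} ⊢ =a=> p1
  p1 = (b.(rec X. (a.b.X)\{b}))\{b} ⊢ (no moves)
LTS(Q): 2 reachable states
  q0 = (a.b.(rec X. (a.b.X)\{b}))\{b} ⊢ =a=> q1
  q1 = (b.(rec X. (a.b.X)\{b}))\{b} ⊢ (no moves)
Bisimilarity quotient blocks:
  B0 = {p0, q0}
  B1 = {p1, q1}
p0 ∈ B0, q0 ∈ B0 → same block

YES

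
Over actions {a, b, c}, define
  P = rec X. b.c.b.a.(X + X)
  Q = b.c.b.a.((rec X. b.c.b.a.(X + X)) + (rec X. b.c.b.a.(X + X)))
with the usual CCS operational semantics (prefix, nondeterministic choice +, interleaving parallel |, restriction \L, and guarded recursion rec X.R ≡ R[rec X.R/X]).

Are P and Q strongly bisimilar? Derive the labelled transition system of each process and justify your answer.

LTS(P): 5 reachable states
  u0 = rec X. b.c.b.a.(X + X) :: --b--▸ u1
  u1 = c.b.a.((rec X. b.c.b.a.(X + X)) + (rec X. b.c.b.a.(X + X))) :: --c--▸ u2
  u2 = b.a.((rec X. b.c.b.a.(X + X)) + (rec X. b.c.b.a.(X + X))) :: --b--▸ u3
  u3 = a.((rec X. b.c.b.a.(X + X)) + (rec X. b.c.b.a.(X + X))) :: --a--▸ u4
  u4 = (rec X. b.c.b.a.(X + X)) + (rec X. b.c.b.a.(X + X)) :: --b--▸ u1
LTS(Q): 5 reachable states
  v0 = b.c.b.a.((rec X. b.c.b.a.(X + X)) + (rec X. b.c.b.a.(X + X))) :: --b--▸ v1
  v1 = c.b.a.((rec X. b.c.b.a.(X + X)) + (rec X. b.c.b.a.(X + X))) :: --c--▸ v2
  v2 = b.a.((rec X. b.c.b.a.(X + X)) + (rec X. b.c.b.a.(X + X))) :: --b--▸ v3
  v3 = a.((rec X. b.c.b.a.(X + X)) + (rec X. b.c.b.a.(X + X))) :: --a--▸ v4
  v4 = (rec X. b.c.b.a.(X + X)) + (rec X. b.c.b.a.(X + X)) :: --b--▸ v1
Coarsest stable partition (strong bisimilarity classes):
  B0 = {u0, u4, v0, v4}
  B1 = {u1, v1}
  B2 = {u2, v2}
  B3 = {u3, v3}
u0 ∈ B0, v0 ∈ B0 → same block

YES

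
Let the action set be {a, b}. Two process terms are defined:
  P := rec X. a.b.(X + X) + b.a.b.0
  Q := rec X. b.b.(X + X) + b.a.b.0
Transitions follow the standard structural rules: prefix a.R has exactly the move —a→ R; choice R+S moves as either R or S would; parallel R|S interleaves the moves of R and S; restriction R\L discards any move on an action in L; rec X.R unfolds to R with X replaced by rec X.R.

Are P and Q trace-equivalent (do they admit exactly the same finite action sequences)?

P's transition system — 6 states:
  m0 = rec X. a.b.(X + X) + b.a.b.0 | -a-> m1, -b-> m2
  m1 = b.((rec X. a.b.(X + X) + b.a.b.0) + (rec X. a.b.(X + X) + b.a.b.0)) | -b-> m3
  m2 = a.b.0 | -a-> m4
  m3 = (rec X. a.b.(X + X) + b.a.b.0) + (rec X. a.b.(X + X) + b.a.b.0) | -a-> m1, -b-> m2
  m4 = b.0 | -b-> m5
  m5 = 0 | stopped
Q's transition system — 6 states:
  n0 = rec X. b.b.(X + X) + b.a.b.0 | -b-> n1, -b-> n2
  n1 = a.b.0 | -a-> n3
  n2 = b.((rec X. b.b.(X + X) + b.a.b.0) + (rec X. b.b.(X + X) + b.a.b.0)) | -b-> n4
  n3 = b.0 | -b-> n5
  n4 = (rec X. b.b.(X + X) + b.a.b.0) + (rec X. b.b.(X + X) + b.a.b.0) | -b-> n1, -b-> n2
  n5 = 0 | stopped
Run σ = ⟨a⟩ on P: start {m0}
  step 1 (a): {m1}
  — P admits the full trace.
Run σ = ⟨a⟩ on Q: start {n0}
  step 1 (a): ∅  — Q cannot continue

traces(P) ≠ traces(Q) — witness ⟨a⟩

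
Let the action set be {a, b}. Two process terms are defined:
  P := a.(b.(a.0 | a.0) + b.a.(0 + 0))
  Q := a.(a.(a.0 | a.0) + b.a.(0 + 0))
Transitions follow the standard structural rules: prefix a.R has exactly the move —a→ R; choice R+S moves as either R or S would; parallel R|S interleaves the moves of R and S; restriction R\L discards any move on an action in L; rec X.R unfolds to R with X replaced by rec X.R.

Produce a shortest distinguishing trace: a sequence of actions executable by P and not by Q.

abaa

P's transition system — 8 states:
  u0 = a.(b.(a.0 | a.0) + b.a.(0 + 0)) has moves =a=> u1
  u1 = b.(a.0 | a.0) + b.a.(0 + 0) has moves =b=> u2, =b=> u3
  u2 = a.(0 + 0) has moves =a=> u4
  u3 = a.0 | a.0 has moves =a=> u5, =a=> u6
  u4 = 0 + 0 has moves ∅
  u5 = 0 | a.0 has moves =a=> u7
  u6 = a.0 | 0 has moves =a=> u7
  u7 = 0 | 0 has moves ∅
Q's transition system — 8 states:
  v0 = a.(a.(a.0 | a.0) + b.a.(0 + 0)) has moves =a=> v1
  v1 = a.(a.0 | a.0) + b.a.(0 + 0) has moves =a=> v2, =b=> v3
  v2 = a.0 | a.0 has moves =a=> v4, =a=> v5
  v3 = a.(0 + 0) has moves =a=> v6
  v4 = 0 | a.0 has moves =a=> v7
  v5 = a.0 | 0 has moves =a=> v7
  v6 = 0 + 0 has moves ∅
  v7 = 0 | 0 has moves ∅
Trace ⟨abaa⟩ through P, begin at {u0}:
  after a @ step 1: {u1}
  after b @ step 2: {u2, u3}
  after a @ step 3: {u4, u5, u6}
  after a @ step 4: {u7}
  — P admits the full trace.
Trace ⟨abaa⟩ through Q, begin at {v0}:
  after a @ step 1: {v1}
  after b @ step 2: {v3}
  after a @ step 3: {v6}
  after a @ step 4: ∅ (Q stuck)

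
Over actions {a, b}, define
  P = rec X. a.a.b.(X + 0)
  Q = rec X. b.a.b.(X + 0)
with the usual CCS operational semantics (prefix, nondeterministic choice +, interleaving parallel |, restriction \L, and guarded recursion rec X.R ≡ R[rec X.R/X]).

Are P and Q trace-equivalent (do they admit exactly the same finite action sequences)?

trace-distinct — witness ⟨a⟩

Reachable graph of P (4 states):
  s0 = rec X. a.a.b.(X + 0) has moves --a--▸ s1
  s1 = a.b.((rec X. a.a.b.(X + 0)) + 0) has moves --a--▸ s2
  s2 = b.((rec X. a.a.b.(X + 0)) + 0) has moves --b--▸ s3
  s3 = (rec X. a.a.b.(X + 0)) + 0 has moves --a--▸ s1
Reachable graph of Q (4 states):
  t0 = rec X. b.a.b.(X + 0) has moves --b--▸ t1
  t1 = a.b.((rec X. b.a.b.(X + 0)) + 0) has moves --a--▸ t2
  t2 = b.((rec X. b.a.b.(X + 0)) + 0) has moves --b--▸ t3
  t3 = (rec X. b.a.b.(X + 0)) + 0 has moves --b--▸ t1
Executing a from P (initial set {s0}):
  [1] a ⇒ {s1}
  P completes σ.
Executing a from Q (initial set {t0}):
  [1] a ⇒ ∅  — Q cannot continue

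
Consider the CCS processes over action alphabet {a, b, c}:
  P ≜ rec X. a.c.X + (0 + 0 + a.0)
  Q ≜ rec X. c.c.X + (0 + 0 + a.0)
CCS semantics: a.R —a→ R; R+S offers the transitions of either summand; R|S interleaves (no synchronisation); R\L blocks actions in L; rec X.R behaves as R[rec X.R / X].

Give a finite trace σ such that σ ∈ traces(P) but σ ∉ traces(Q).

Reachable graph of P (3 states):
  p0 = rec X. a.c.X + (0 + 0 + a.0) | --a--▸ p1, --a--▸ p2
  p1 = 0 | stopped
  p2 = c.(rec X. a.c.X + (0 + 0 + a.0)) | --c--▸ p0
Reachable graph of Q (3 states):
  q0 = rec X. c.c.X + (0 + 0 + a.0) | --a--▸ q1, --c--▸ q2
  q1 = 0 | stopped
  q2 = c.(rec X. c.c.X + (0 + 0 + a.0)) | --c--▸ q0
Executing ac from P (initial set {p0}):
  step 1 (a): {p1, p2}
  step 2 (c): {p0}
  ✓ P
Executing ac from Q (initial set {q0}):
  step 1 (a): {q1}
  step 2 (c): ∅ (Q stuck)

ac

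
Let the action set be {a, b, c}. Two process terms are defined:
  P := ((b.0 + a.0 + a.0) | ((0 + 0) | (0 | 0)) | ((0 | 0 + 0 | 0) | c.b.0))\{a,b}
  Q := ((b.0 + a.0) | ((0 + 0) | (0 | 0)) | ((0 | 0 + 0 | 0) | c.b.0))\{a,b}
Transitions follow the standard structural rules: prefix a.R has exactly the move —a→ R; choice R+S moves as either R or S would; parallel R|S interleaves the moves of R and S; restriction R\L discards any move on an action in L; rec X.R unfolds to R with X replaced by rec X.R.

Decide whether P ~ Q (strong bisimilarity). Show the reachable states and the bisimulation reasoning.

Reachable graph of P (2 states):
  p0 = ((b.0 + a.0 + a.0) | ((0 + 0) | (0 | 0)) | ((0 | 0 + 0 | 0) | c.b.0))\{a,b} has moves —c→ p1
  p1 = ((b.0 + a.0 + a.0) | ((0 + 0) | (0 | 0)) | ((0 | 0 + 0 | 0) | b.0))\{a,b} has moves (no moves)
Reachable graph of Q (2 states):
  q0 = ((b.0 + a.0) | ((0 + 0) | (0 | 0)) | ((0 | 0 + 0 | 0) | c.b.0))\{a,b} has moves —c→ q1
  q1 = ((b.0 + a.0) | ((0 + 0) | (0 | 0)) | ((0 | 0 + 0 | 0) | b.0))\{a,b} has moves (no moves)
Coarsest stable partition (strong bisimilarity classes):
  B0 = {p0, q0}
  B1 = {p1, q1}
p0 ∈ B0, q0 ∈ B0 → same block

YES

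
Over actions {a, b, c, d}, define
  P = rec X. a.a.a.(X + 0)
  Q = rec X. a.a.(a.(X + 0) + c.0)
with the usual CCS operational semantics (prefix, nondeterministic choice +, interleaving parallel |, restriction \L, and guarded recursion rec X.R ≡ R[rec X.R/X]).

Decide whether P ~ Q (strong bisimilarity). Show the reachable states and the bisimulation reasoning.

Reachable graph of P (4 states):
  u0 = rec X. a.a.a.(X + 0) → =a=> u1
  u1 = a.a.((rec X. a.a.a.(X + 0)) + 0) → =a=> u2
  u2 = a.((rec X. a.a.a.(X + 0)) + 0) → =a=> u3
  u3 = (rec X. a.a.a.(X + 0)) + 0 → =a=> u1
Reachable graph of Q (5 states):
  v0 = rec X. a.a.(a.(X + 0) + c.0) → =a=> v1
  v1 = a.(a.((rec X. a.a.(a.(X + 0) + c.0)) + 0) + c.0) → =a=> v2
  v2 = a.((rec X. a.a.(a.(X + 0) + c.0)) + 0) + c.0 → =a=> v3, =c=> v4
  v3 = (rec X. a.a.(a.(X + 0) + c.0)) + 0 → =a=> v1
  v4 = 0 → deadlocked
Bisimilarity quotient blocks:
  B0 = {u0, u1, u2, u3}
  B1 = {v0, v3}
  B2 = {v1}
  B3 = {v2}
  B4 = {v4}
u0 ∈ B0, v0 ∈ B1 → different blocks

NO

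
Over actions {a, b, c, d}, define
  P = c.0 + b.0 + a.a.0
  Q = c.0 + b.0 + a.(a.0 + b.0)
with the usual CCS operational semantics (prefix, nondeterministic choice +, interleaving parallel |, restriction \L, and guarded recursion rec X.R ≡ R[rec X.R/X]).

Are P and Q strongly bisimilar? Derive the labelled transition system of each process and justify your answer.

Reachable graph of P (3 states):
  p0 = c.0 + b.0 + a.a.0 ⊢ =a=> p1, =b=> p2, =c=> p2
  p1 = a.0 ⊢ =a=> p2
  p2 = 0 ⊢ ∅
Reachable graph of Q (3 states):
  q0 = c.0 + b.0 + a.(a.0 + b.0) ⊢ =a=> q1, =b=> q2, =c=> q2
  q1 = a.0 + b.0 ⊢ =a=> q2, =b=> q2
  q2 = 0 ⊢ ∅
Partition-refinement fixed point:
  B0 = {p0}
  B1 = {p1}
  B2 = {p2, q2}
  B3 = {q0}
  B4 = {q1}
p0 ∈ B0, q0 ∈ B3 → different blocks

P ≁ Q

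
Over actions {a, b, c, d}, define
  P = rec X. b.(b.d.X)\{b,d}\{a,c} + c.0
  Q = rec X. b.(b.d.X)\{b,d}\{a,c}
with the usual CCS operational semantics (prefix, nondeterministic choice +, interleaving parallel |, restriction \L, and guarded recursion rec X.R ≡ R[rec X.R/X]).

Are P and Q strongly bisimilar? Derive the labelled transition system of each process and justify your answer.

Reachable graph of P (3 states):
  u0 = rec X. b.(b.d.X)\{b,d}\{a,c} + c.0 :: -b-> u1, -c-> u2
  u1 = (b.d.(rec X. b.(b.d.X)\{b,d}\{a,c} + c.0))\{b,d}\{a,c} :: ∅
  u2 = 0 :: ∅
Reachable graph of Q (2 states):
  v0 = rec X. b.(b.d.X)\{b,d}\{a,c} :: -b-> v1
  v1 = (b.d.(rec X. b.(b.d.X)\{b,d}\{a,c}))\{b,d}\{a,c} :: ∅
Bisimilarity quotient blocks:
  B0 = {u0}
  B1 = {u1, u2, v1}
  B2 = {v0}
u0 ∈ B0, v0 ∈ B2 → different blocks

P ≁ Q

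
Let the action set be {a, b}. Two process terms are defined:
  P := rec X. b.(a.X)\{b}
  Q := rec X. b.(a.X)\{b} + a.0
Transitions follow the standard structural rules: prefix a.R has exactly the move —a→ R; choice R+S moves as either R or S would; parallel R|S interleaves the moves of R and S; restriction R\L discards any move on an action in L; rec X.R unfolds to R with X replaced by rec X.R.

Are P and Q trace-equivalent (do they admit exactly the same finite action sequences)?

traces(P) ≠ traces(Q) — witness ⟨a⟩

P's transition system — 3 states:
  m0 = rec X. b.(a.X)\{b} ⊢ —b→ m1
  m1 = (a.(rec X. b.(a.X)\{b}))\{b} ⊢ —a→ m2
  m2 = (rec X. b.(a.X)\{b})\{b} ⊢ ·
Q's transition system — 5 states:
  n0 = rec X. b.(a.X)\{b} + a.0 ⊢ —a→ n1, —b→ n2
  n1 = 0 ⊢ ·
  n2 = (a.(rec X. b.(a.X)\{b} + a.0))\{b} ⊢ —a→ n3
  n3 = (rec X. b.(a.X)\{b} + a.0)\{b} ⊢ —a→ n4
  n4 = 0\{b} ⊢ ·
Trace ⟨a⟩ through Q, begin at {n0}:
  after a @ step 1: {n1}
  Q completes σ.
Trace ⟨a⟩ through P, begin at {m0}:
  after a @ step 1: ∅  — P cannot continue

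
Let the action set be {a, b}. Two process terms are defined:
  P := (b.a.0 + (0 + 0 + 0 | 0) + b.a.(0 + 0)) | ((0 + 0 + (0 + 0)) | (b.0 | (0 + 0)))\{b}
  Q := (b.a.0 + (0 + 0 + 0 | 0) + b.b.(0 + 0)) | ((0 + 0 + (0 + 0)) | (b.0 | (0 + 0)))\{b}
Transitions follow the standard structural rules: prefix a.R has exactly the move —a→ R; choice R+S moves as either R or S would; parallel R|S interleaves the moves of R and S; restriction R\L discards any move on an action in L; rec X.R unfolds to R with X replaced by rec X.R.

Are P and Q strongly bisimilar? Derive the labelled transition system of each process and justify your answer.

NO

P's transition system — 5 states:
  p0 = (b.a.0 + (0 + 0 + 0 | 0) + b.a.(0 + 0)) | ((0 + 0 + (0 + 0)) | (b.0 | (0 + 0)))\{b} :: —b→ p1, —b→ p2
  p1 = a.(0 + 0) | ((0 + 0 + (0 + 0)) | (b.0 | (0 + 0)))\{b} :: —a→ p3
  p2 = a.0 | ((0 + 0 + (0 + 0)) | (b.0 | (0 + 0)))\{b} :: —a→ p4
  p3 = (0 + 0) | ((0 + 0 + (0 + 0)) | (b.0 | (0 + 0)))\{b} :: stopped
  p4 = 0 | ((0 + 0 + (0 + 0)) | (b.0 | (0 + 0)))\{b} :: stopped
Q's transition system — 5 states:
  q0 = (b.a.0 + (0 + 0 + 0 | 0) + b.b.(0 + 0)) | ((0 + 0 + (0 + 0)) | (b.0 | (0 + 0)))\{b} :: —b→ q1, —b→ q2
  q1 = a.0 | ((0 + 0 + (0 + 0)) | (b.0 | (0 + 0)))\{b} :: —a→ q3
  q2 = b.(0 + 0) | ((0 + 0 + (0 + 0)) | (b.0 | (0 + 0)))\{b} :: —b→ q4
  q3 = 0 | ((0 + 0 + (0 + 0)) | (b.0 | (0 + 0)))\{b} :: stopped
  q4 = (0 + 0) | ((0 + 0 + (0 + 0)) | (b.0 | (0 + 0)))\{b} :: stopped
Partition-refinement fixed point:
  B0 = {p0}
  B1 = {p1, p2, q1}
  B2 = {p3, p4, q3, q4}
  B3 = {q0}
  B4 = {q2}
p0 ∈ B0, q0 ∈ B3 → different blocks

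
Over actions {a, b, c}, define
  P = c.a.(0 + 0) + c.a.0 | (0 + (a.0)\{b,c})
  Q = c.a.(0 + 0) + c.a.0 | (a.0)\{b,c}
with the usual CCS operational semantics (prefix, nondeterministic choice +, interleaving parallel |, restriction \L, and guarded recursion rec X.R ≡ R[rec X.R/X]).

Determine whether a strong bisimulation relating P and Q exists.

LTS(P): 8 reachable states
  m0 = c.a.(0 + 0) + c.a.0 | (0 + (a.0)\{b,c}) | —a→ m1, —c→ m2, —c→ m3
  m1 = c.a.0 | 0\{b,c} | —c→ m4
  m2 = a.(0 + 0) | —a→ m5
  m3 = a.0 | (0 + (a.0)\{b,c}) | —a→ m4, —a→ m6
  m4 = a.0 | 0\{b,c} | —a→ m7
  m5 = 0 + 0 | ∅
  m6 = 0 | (0 + (a.0)\{b,c}) | —a→ m7
  m7 = 0 | 0\{b,c} | ∅
LTS(Q): 8 reachable states
  n0 = c.a.(0 + 0) + c.a.0 | (a.0)\{b,c} | —a→ n1, —c→ n2, —c→ n3
  n1 = c.a.0 | 0\{b,c} | —c→ n4
  n2 = a.(0 + 0) | —a→ n5
  n3 = a.0 | (a.0)\{b,c} | —a→ n4, —a→ n6
  n4 = a.0 | 0\{b,c} | —a→ n7
  n5 = 0 + 0 | ∅
  n6 = 0 | (a.0)\{b,c} | —a→ n7
  n7 = 0 | 0\{b,c} | ∅
Coarsest stable partition (strong bisimilarity classes):
  B0 = {m0, n0}
  B1 = {m2, m4, m6, n2, n4, n6}
  B2 = {m5, m7, n5, n7}
  B3 = {m1, n1}
  B4 = {m3, n3}
m0 ∈ B0, n0 ∈ B0 → same block

YES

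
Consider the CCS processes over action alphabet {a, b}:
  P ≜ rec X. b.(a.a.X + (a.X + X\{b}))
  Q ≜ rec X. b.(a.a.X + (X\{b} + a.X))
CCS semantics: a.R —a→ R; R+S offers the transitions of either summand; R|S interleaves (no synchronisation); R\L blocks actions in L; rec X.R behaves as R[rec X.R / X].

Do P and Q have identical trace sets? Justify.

trace-equivalent

LTS(P): 3 reachable states
  u0 = rec X. b.(a.a.X + (a.X + X\{b})) has moves =b=> u1
  u1 = a.a.(rec X. b.(a.a.X + (a.X + X\{b}))) + (a.(rec X. b.(a.a.X + (a.X + X\{b}))) + (rec X. b.(a.a.X + (a.X + X\{b})))\{b}) has moves =a=> u0, =a=> u2
  u2 = a.(rec X. b.(a.a.X + (a.X + X\{b}))) has moves =a=> u0
LTS(Q): 3 reachable states
  v0 = rec X. b.(a.a.X + (X\{b} + a.X)) has moves =b=> v1
  v1 = a.a.(rec X. b.(a.a.X + (X\{b} + a.X))) + ((rec X. b.(a.a.X + (X\{b} + a.X)))\{b} + a.(rec X. b.(a.a.X + (X\{b} + a.X)))) has moves =a=> v0, =a=> v2
  v2 = a.(rec X. b.(a.a.X + (X\{b} + a.X))) has moves =a=> v0
Bisimilarity quotient blocks:
  B0 = {u0, v0}
  B1 = {u1, v1}
  B2 = {u2, v2}
u0 ∈ B0, v0 ∈ B0 → same block
Bisimilar ⇒ trace-equivalent.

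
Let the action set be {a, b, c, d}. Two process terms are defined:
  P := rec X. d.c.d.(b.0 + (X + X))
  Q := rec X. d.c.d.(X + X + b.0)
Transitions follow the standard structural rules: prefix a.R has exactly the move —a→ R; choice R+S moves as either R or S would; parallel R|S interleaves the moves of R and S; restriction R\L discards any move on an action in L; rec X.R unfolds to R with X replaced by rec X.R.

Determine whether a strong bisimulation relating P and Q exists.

LTS(P): 5 reachable states
  m0 = rec X. d.c.d.(b.0 + (X + X)) | =d=> m1
  m1 = c.d.(b.0 + ((rec X. d.c.d.(b.0 + (X + X))) + (rec X. d.c.d.(b.0 + (X + X))))) | =c=> m2
  m2 = d.(b.0 + ((rec X. d.c.d.(b.0 + (X + X))) + (rec X. d.c.d.(b.0 + (X + X))))) | =d=> m3
  m3 = b.0 + ((rec X. d.c.d.(b.0 + (X + X))) + (rec X. d.c.d.(b.0 + (X + X)))) | =b=> m4, =d=> m1
  m4 = 0 | stopped
LTS(Q): 5 reachable states
  n0 = rec X. d.c.d.(X + X + b.0) | =d=> n1
  n1 = c.d.((rec X. d.c.d.(X + X + b.0)) + (rec X. d.c.d.(X + X + b.0)) + b.0) | =c=> n2
  n2 = d.((rec X. d.c.d.(X + X + b.0)) + (rec X. d.c.d.(X + X + b.0)) + b.0) | =d=> n3
  n3 = (rec X. d.c.d.(X + X + b.0)) + (rec X. d.c.d.(X + X + b.0)) + b.0 | =b=> n4, =d=> n1
  n4 = 0 | stopped
Bisimilarity quotient blocks:
  B0 = {m0, n0}
  B1 = {m1, n1}
  B2 = {m2, n2}
  B3 = {m3, n3}
  B4 = {m4, n4}
m0 ∈ B0, n0 ∈ B0 → same block

YES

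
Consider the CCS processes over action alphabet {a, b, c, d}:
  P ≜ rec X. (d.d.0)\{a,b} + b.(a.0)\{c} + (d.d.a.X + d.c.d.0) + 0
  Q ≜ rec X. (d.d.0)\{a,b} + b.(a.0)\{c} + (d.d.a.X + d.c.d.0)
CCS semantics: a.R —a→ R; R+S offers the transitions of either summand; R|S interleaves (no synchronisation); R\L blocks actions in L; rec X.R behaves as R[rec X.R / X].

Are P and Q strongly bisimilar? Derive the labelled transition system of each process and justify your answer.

P's transition system — 10 states:
  m0 = rec X. (d.d.0)\{a,b} + b.(a.0)\{c} + (d.d.a.X + d.c.d.0) + 0 has moves —b→ m1, —d→ m2, —d→ m3, —d→ m4
  m1 = (a.0)\{c} has moves —a→ m5
  m2 = (d.0)\{a,b} has moves —d→ m6
  m3 = c.d.0 has moves —c→ m7
  m4 = d.a.(rec X. (d.d.0)\{a,b} + b.(a.0)\{c} + (d.d.a.X + d.c.d.0) + 0) has moves —d→ m8
  m5 = 0\{c} has moves ·
  m6 = 0\{a,b} has moves ·
  m7 = d.0 has moves —d→ m9
  m8 = a.(rec X. (d.d.0)\{a,b} + b.(a.0)\{c} + (d.d.a.X + d.c.d.0) + 0) has moves —a→ m0
  m9 = 0 has moves ·
Q's transition system — 10 states:
  n0 = rec X. (d.d.0)\{a,b} + b.(a.0)\{c} + (d.d.a.X + d.c.d.0) has moves —b→ n1, —d→ n2, —d→ n3, —d→ n4
  n1 = (a.0)\{c} has moves —a→ n5
  n2 = (d.0)\{a,b} has moves —d→ n6
  n3 = c.d.0 has moves —c→ n7
  n4 = d.a.(rec X. (d.d.0)\{a,b} + b.(a.0)\{c} + (d.d.a.X + d.c.d.0)) has moves —d→ n8
  n5 = 0\{c} has moves ·
  n6 = 0\{a,b} has moves ·
  n7 = d.0 has moves —d→ n9
  n8 = a.(rec X. (d.d.0)\{a,b} + b.(a.0)\{c} + (d.d.a.X + d.c.d.0)) has moves —a→ n0
  n9 = 0 has moves ·
Bisimilarity quotient blocks:
  B0 = {m0, n0}
  B1 = {m3, n3}
  B2 = {m2, m7, n2, n7}
  B3 = {m5, m6, m9, n5, n6, n9}
  B4 = {m1, n1}
  B5 = {m4, n4}
  B6 = {m8, n8}
m0 ∈ B0, n0 ∈ B0 → same block

P ~ Q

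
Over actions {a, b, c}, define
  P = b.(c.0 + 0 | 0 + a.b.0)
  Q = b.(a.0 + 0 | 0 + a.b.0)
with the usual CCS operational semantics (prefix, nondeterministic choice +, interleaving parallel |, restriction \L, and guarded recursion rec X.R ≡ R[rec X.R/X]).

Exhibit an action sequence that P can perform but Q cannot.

Reachable graph of P (4 states):
  m0 = b.(c.0 + 0 | 0 + a.b.0) ⊢ -b-> m1
  m1 = c.0 + 0 | 0 + a.b.0 ⊢ -a-> m2, -c-> m3
  m2 = b.0 ⊢ -b-> m3
  m3 = 0 ⊢ (no moves)
Reachable graph of Q (4 states):
  n0 = b.(a.0 + 0 | 0 + a.b.0) ⊢ -b-> n1
  n1 = a.0 + 0 | 0 + a.b.0 ⊢ -a-> n2, -a-> n3
  n2 = 0 ⊢ (no moves)
  n3 = b.0 ⊢ -b-> n2
Run σ = ⟨bc⟩ on P: start {m0}
  [1] b ⇒ {m1}
  [2] c ⇒ {m3}
  ✓ P
Run σ = ⟨bc⟩ on Q: start {n0}
  [1] b ⇒ {n1}
  [2] c ⇒ ∅  — Q cannot continue

bc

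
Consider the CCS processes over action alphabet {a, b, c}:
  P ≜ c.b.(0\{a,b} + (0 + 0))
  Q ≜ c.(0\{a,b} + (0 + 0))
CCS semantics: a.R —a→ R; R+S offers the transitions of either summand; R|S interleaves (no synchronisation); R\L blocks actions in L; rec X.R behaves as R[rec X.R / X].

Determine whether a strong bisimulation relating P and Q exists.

P ≁ Q

LTS(P): 3 reachable states
  m0 = c.b.(0\{a,b} + (0 + 0)) → —c→ m1
  m1 = b.(0\{a,b} + (0 + 0)) → —b→ m2
  m2 = 0\{a,b} + (0 + 0) → stopped
LTS(Q): 2 reachable states
  n0 = c.(0\{a,b} + (0 + 0)) → —c→ n1
  n1 = 0\{a,b} + (0 + 0) → stopped
Bisimilarity quotient blocks:
  B0 = {m0}
  B1 = {m1}
  B2 = {m2, n1}
  B3 = {n0}
m0 ∈ B0, n0 ∈ B3 → different blocks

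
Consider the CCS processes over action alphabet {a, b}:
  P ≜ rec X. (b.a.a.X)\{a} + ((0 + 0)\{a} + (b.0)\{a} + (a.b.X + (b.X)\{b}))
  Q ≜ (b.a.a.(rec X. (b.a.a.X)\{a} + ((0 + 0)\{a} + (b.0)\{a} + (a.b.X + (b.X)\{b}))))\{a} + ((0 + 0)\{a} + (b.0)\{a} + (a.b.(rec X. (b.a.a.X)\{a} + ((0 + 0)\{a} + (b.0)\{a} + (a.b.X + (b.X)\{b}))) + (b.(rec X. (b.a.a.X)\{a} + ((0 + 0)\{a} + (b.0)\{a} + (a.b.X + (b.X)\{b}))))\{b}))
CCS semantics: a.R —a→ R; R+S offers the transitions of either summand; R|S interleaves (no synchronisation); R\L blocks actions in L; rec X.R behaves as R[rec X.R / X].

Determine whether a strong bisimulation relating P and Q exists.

P's transition system — 4 states:
  m0 = rec X. (b.a.a.X)\{a} + ((0 + 0)\{a} + (b.0)\{a} + (a.b.X + (b.X)\{b})) → -a-> m1, -b-> m2, -b-> m3
  m1 = b.(rec X. (b.a.a.X)\{a} + ((0 + 0)\{a} + (b.0)\{a} + (a.b.X + (b.X)\{b}))) → -b-> m0
  m2 = (a.a.(rec X. (b.a.a.X)\{a} + ((0 + 0)\{a} + (b.0)\{a} + (a.b.X + (b.X)\{b}))))\{a} → (no moves)
  m3 = 0\{a} → (no moves)
Q's transition system — 5 states:
  n0 = (b.a.a.(rec X. (b.a.a.X)\{a} + ((0 + 0)\{a} + (b.0)\{a} + (a.b.X + (b.X)\{b}))))\{a} + ((0 + 0)\{a} + (b.0)\{a} + (a.b.(rec X. (b.a.a.X)\{a} + ((0 + 0)\{a} + (b.0)\{a} + (a.b.X + (b.X)\{b}))) + (b.(rec X. (b.a.a.X)\{a} + ((0 + 0)\{a} + (b.0)\{a} + (a.b.X + (b.X)\{b}))))\{b})) → -a-> n1, -b-> n2, -b-> n3
  n1 = b.(rec X. (b.a.a.X)\{a} + ((0 + 0)\{a} + (b.0)\{a} + (a.b.X + (b.X)\{b}))) → -b-> n4
  n2 = (a.a.(rec X. (b.a.a.X)\{a} + ((0 + 0)\{a} + (b.0)\{a} + (a.b.X + (b.X)\{b}))))\{a} → (no moves)
  n3 = 0\{a} → (no moves)
  n4 = rec X. (b.a.a.X)\{a} + ((0 + 0)\{a} + (b.0)\{a} + (a.b.X + (b.X)\{b})) → -a-> n1, -b-> n2, -b-> n3
Bisimilarity quotient blocks:
  B0 = {m0, n0, n4}
  B1 = {m2, m3, n2, n3}
  B2 = {m1, n1}
m0 ∈ B0, n0 ∈ B0 → same block

bisimilar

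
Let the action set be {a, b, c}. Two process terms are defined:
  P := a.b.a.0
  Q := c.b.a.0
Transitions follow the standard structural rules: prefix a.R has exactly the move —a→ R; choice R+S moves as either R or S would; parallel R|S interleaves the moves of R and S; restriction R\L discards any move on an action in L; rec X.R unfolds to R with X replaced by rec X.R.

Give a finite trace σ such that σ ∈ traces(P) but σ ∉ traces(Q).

Reachable graph of P (4 states):
  p0 = a.b.a.0 ⊢ ··a··> p1
  p1 = b.a.0 ⊢ ··b··> p2
  p2 = a.0 ⊢ ··a··> p3
  p3 = 0 ⊢ ·
Reachable graph of Q (4 states):
  q0 = c.b.a.0 ⊢ ··c··> q1
  q1 = b.a.0 ⊢ ··b··> q2
  q2 = a.0 ⊢ ··a··> q3
  q3 = 0 ⊢ ·
Trace ⟨a⟩ through P, begin at {p0}:
  step 1 (a): {p1}
  — P admits the full trace.
Trace ⟨a⟩ through Q, begin at {q0}:
  step 1 (a): ∅  — Q cannot continue

a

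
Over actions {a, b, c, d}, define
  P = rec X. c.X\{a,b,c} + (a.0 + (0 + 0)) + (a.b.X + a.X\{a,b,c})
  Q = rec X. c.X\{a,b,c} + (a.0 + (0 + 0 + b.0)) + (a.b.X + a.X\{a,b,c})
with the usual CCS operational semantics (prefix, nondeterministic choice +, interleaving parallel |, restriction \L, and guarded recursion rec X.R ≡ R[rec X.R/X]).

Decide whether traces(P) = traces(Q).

Reachable graph of P (4 states):
  s0 = rec X. c.X\{a,b,c} + (a.0 + (0 + 0)) + (a.b.X + a.X\{a,b,c}) | -a-> s1, -a-> s2, -a-> s3, -c-> s1
  s1 = (rec X. c.X\{a,b,c} + (a.0 + (0 + 0)) + (a.b.X + a.X\{a,b,c}))\{a,b,c} | ·
  s2 = 0 | ·
  s3 = b.(rec X. c.X\{a,b,c} + (a.0 + (0 + 0)) + (a.b.X + a.X\{a,b,c})) | -b-> s0
Reachable graph of Q (4 states):
  t0 = rec X. c.X\{a,b,c} + (a.0 + (0 + 0 + b.0)) + (a.b.X + a.X\{a,b,c}) | -a-> t1, -a-> t2, -a-> t3, -b-> t2, -c-> t1
  t1 = (rec X. c.X\{a,b,c} + (a.0 + (0 + 0 + b.0)) + (a.b.X + a.X\{a,b,c}))\{a,b,c} | ·
  t2 = 0 | ·
  t3 = b.(rec X. c.X\{a,b,c} + (a.0 + (0 + 0 + b.0)) + (a.b.X + a.X\{a,b,c})) | -b-> t0
Trace ⟨b⟩ through Q, begin at {t0}:
  [1] b ⇒ {t2}
  ✓ Q
Trace ⟨b⟩ through P, begin at {s0}:
  [1] b ⇒ ∅ (P stuck)

NO — witness ⟨b⟩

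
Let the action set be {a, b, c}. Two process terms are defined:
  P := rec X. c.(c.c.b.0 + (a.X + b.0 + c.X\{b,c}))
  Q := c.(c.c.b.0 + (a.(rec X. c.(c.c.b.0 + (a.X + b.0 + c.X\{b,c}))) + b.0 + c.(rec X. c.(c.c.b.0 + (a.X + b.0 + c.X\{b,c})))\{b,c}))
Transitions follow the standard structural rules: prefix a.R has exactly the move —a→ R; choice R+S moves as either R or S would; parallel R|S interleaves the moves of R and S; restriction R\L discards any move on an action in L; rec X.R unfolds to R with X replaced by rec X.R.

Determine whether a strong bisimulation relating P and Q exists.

LTS(P): 6 reachable states
  s0 = rec X. c.(c.c.b.0 + (a.X + b.0 + c.X\{b,c})) → -c-> s1
  s1 = c.c.b.0 + (a.(rec X. c.(c.c.b.0 + (a.X + b.0 + c.X\{b,c}))) + b.0 + c.(rec X. c.(c.c.b.0 + (a.X + b.0 + c.X\{b,c})))\{b,c}) → -a-> s0, -b-> s2, -c-> s3, -c-> s4
  s2 = 0 → stopped
  s3 = (rec X. c.(c.c.b.0 + (a.X + b.0 + c.X\{b,c})))\{b,c} → stopped
  s4 = c.b.0 → -c-> s5
  s5 = b.0 → -b-> s2
LTS(Q): 7 reachable states
  t0 = c.(c.c.b.0 + (a.(rec X. c.(c.c.b.0 + (a.X + b.0 + c.X\{b,c}))) + b.0 + c.(rec X. c.(c.c.b.0 + (a.X + b.0 + c.X\{b,c})))\{b,c})) → -c-> t1
  t1 = c.c.b.0 + (a.(rec X. c.(c.c.b.0 + (a.X + b.0 + c.X\{b,c}))) + b.0 + c.(rec X. c.(c.c.b.0 + (a.X + b.0 + c.X\{b,c})))\{b,c}) → -a-> t2, -b-> t3, -c-> t4, -c-> t5
  t2 = rec X. c.(c.c.b.0 + (a.X + b.0 + c.X\{b,c})) → -c-> t1
  t3 = 0 → stopped
  t4 = (rec X. c.(c.c.b.0 + (a.X + b.0 + c.X\{b,c})))\{b,c} → stopped
  t5 = c.b.0 → -c-> t6
  t6 = b.0 → -b-> t3
Coarsest stable partition (strong bisimilarity classes):
  B0 = {s0, t0, t2}
  B1 = {s1, t1}
  B2 = {s4, t5}
  B3 = {s5, t6}
  B4 = {s2, s3, t3, t4}
s0 ∈ B0, t0 ∈ B0 → same block

YES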